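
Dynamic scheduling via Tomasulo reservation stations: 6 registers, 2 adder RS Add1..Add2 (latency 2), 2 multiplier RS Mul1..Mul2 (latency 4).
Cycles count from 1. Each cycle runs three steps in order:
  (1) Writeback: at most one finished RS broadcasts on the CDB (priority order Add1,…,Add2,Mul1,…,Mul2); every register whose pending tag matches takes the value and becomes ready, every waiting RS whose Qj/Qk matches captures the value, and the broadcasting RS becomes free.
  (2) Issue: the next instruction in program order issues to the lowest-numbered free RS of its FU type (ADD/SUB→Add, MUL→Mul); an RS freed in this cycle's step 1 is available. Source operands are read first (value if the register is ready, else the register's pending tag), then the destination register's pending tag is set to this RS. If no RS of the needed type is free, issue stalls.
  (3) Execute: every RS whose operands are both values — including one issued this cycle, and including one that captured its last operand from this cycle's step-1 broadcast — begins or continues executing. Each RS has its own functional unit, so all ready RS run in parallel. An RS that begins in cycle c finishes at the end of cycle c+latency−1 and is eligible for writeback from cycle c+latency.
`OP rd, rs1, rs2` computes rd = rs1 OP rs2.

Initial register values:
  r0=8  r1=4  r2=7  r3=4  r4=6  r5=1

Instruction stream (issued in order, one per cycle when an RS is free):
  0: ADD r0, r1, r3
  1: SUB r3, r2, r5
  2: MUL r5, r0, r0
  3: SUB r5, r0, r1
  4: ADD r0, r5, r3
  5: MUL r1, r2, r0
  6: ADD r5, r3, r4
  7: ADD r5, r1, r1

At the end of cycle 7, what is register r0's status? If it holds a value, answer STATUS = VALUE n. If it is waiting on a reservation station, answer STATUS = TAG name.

  c1: issue ADD r0<-Add1  regs: r0:Add1,r1:4,r2:7,r3:4,r4:6,r5:1
  c2: issue SUB r3<-Add2  regs: r0:Add1,r1:4,r2:7,r3:Add2,r4:6,r5:1
  c3: CDB Add1=8; issue MUL r5<-Mul1  regs: r0:8,r1:4,r2:7,r3:Add2,r4:6,r5:Mul1
  c4: CDB Add2=6; issue SUB r5<-Add1  regs: r0:8,r1:4,r2:7,r3:6,r4:6,r5:Add1
  c5: issue ADD r0<-Add2  regs: r0:Add2,r1:4,r2:7,r3:6,r4:6,r5:Add1
  c6: CDB Add1=4; issue MUL r1<-Mul2  regs: r0:Add2,r1:Mul2,r2:7,r3:6,r4:6,r5:4
  c7: CDB Mul1=64; issue ADD r5<-Add1  regs: r0:Add2,r1:Mul2,r2:7,r3:6,r4:6,r5:Add1

STATUS = TAG Add2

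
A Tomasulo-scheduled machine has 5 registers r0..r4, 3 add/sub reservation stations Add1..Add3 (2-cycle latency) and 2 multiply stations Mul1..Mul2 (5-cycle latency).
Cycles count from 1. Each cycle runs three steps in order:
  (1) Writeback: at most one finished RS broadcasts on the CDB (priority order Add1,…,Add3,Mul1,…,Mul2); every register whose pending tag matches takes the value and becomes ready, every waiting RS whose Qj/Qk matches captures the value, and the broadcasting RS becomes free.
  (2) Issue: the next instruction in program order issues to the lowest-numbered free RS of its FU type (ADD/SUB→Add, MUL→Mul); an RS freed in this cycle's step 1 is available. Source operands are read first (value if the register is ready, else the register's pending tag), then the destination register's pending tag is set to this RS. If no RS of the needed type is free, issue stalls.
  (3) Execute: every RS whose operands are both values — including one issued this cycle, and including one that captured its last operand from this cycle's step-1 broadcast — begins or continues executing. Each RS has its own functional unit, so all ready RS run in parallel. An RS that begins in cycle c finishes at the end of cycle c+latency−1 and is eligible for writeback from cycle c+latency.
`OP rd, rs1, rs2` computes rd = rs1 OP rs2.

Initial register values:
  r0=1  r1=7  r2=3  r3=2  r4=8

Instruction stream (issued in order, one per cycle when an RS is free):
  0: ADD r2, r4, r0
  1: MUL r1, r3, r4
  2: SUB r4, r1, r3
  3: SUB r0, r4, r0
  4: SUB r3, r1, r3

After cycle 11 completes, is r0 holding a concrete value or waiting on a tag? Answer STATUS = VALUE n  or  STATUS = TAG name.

STATUS = VALUE 13

c1: issue ADD r2<-Add1 | r0:1,r1:7,r2:Add1,r3:2,r4:8
c2: issue MUL r1<-Mul1 | r0:1,r1:Mul1,r2:Add1,r3:2,r4:8
c3: CDB Add1=9; issue SUB r4<-Add1 | r0:1,r1:Mul1,r2:9,r3:2,r4:Add1
c4: issue SUB r0<-Add2 | r0:Add2,r1:Mul1,r2:9,r3:2,r4:Add1
c5: issue SUB r3<-Add3 | r0:Add2,r1:Mul1,r2:9,r3:Add3,r4:Add1
c6: - | r0:Add2,r1:Mul1,r2:9,r3:Add3,r4:Add1
c7: CDB Mul1=16 | r0:Add2,r1:16,r2:9,r3:Add3,r4:Add1
c8: - | r0:Add2,r1:16,r2:9,r3:Add3,r4:Add1
c9: CDB Add1=14 | r0:Add2,r1:16,r2:9,r3:Add3,r4:14
c10: CDB Add3=14 | r0:Add2,r1:16,r2:9,r3:14,r4:14
c11: CDB Add2=13 | r0:13,r1:16,r2:9,r3:14,r4:14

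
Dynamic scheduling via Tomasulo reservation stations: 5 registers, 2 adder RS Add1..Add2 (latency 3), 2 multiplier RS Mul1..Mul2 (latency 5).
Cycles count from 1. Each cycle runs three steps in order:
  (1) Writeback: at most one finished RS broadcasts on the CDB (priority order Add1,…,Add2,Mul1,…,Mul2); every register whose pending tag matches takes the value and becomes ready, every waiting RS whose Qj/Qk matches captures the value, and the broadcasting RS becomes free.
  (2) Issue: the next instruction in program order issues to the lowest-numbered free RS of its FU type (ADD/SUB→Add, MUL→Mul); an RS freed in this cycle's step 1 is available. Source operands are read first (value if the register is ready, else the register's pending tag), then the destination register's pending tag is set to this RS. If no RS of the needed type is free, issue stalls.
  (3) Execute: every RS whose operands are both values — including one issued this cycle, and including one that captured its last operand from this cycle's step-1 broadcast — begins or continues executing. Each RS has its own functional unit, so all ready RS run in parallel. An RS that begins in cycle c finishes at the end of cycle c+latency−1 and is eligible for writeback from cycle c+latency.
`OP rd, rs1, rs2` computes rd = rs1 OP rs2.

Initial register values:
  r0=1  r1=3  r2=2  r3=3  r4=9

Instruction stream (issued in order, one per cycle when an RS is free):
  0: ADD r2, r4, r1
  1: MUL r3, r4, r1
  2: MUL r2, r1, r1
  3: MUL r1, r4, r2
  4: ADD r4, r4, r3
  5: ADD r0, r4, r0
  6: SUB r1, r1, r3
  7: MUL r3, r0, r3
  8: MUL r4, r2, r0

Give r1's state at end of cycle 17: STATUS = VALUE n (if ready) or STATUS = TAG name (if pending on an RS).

  c1: issue ADD r2<-Add1  regs: r0:1,r1:3,r2:Add1,r3:3,r4:9
  c2: issue MUL r3<-Mul1  regs: r0:1,r1:3,r2:Add1,r3:Mul1,r4:9
  c3: issue MUL r2<-Mul2  regs: r0:1,r1:3,r2:Mul2,r3:Mul1,r4:9
  c4: CDB Add1=12; stall  regs: r0:1,r1:3,r2:Mul2,r3:Mul1,r4:9
  c5: stall  regs: r0:1,r1:3,r2:Mul2,r3:Mul1,r4:9
  c6: stall  regs: r0:1,r1:3,r2:Mul2,r3:Mul1,r4:9
  c7: CDB Mul1=27; issue MUL r1<-Mul1  regs: r0:1,r1:Mul1,r2:Mul2,r3:27,r4:9
  c8: CDB Mul2=9; issue ADD r4<-Add1  regs: r0:1,r1:Mul1,r2:9,r3:27,r4:Add1
  c9: issue ADD r0<-Add2  regs: r0:Add2,r1:Mul1,r2:9,r3:27,r4:Add1
  c10: stall  regs: r0:Add2,r1:Mul1,r2:9,r3:27,r4:Add1
  c11: CDB Add1=36; issue SUB r1<-Add1  regs: r0:Add2,r1:Add1,r2:9,r3:27,r4:36
  c12: issue MUL r3<-Mul2  regs: r0:Add2,r1:Add1,r2:9,r3:Mul2,r4:36
  c13: CDB Mul1=81; issue MUL r4<-Mul1  regs: r0:Add2,r1:Add1,r2:9,r3:Mul2,r4:Mul1
  c14: CDB Add2=37  regs: r0:37,r1:Add1,r2:9,r3:Mul2,r4:Mul1
  c15: -  regs: r0:37,r1:Add1,r2:9,r3:Mul2,r4:Mul1
  c16: CDB Add1=54  regs: r0:37,r1:54,r2:9,r3:Mul2,r4:Mul1
  c17: -  regs: r0:37,r1:54,r2:9,r3:Mul2,r4:Mul1

STATUS = VALUE 54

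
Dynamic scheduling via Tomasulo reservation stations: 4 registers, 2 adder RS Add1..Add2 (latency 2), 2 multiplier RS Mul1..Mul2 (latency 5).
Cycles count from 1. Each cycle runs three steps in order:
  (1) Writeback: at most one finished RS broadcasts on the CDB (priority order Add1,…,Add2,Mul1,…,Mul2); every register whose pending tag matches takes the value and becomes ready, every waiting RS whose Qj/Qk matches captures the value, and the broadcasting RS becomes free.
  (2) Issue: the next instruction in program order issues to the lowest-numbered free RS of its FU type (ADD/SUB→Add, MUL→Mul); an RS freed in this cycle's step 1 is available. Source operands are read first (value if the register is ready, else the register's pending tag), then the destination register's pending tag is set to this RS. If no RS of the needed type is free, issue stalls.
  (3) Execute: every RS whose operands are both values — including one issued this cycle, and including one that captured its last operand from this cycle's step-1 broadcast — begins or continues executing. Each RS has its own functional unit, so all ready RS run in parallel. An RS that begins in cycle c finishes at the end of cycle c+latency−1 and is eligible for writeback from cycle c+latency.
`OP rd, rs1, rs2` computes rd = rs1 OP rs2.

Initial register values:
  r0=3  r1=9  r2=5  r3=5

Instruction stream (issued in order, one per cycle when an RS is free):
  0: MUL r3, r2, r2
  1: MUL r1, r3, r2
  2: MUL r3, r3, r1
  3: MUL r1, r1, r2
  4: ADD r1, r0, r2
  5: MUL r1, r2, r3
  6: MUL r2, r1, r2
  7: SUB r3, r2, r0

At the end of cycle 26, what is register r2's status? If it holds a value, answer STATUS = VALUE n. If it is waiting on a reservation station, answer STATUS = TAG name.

cycle 1: issue MUL r3<-Mul1 // r0:3,r1:9,r2:5,r3:Mul1
cycle 2: issue MUL r1<-Mul2 // r0:3,r1:Mul2,r2:5,r3:Mul1
cycle 3: stall // r0:3,r1:Mul2,r2:5,r3:Mul1
cycle 4: stall // r0:3,r1:Mul2,r2:5,r3:Mul1
cycle 5: stall // r0:3,r1:Mul2,r2:5,r3:Mul1
cycle 6: CDB Mul1=25; issue MUL r3<-Mul1 // r0:3,r1:Mul2,r2:5,r3:Mul1
cycle 7: stall // r0:3,r1:Mul2,r2:5,r3:Mul1
cycle 8: stall // r0:3,r1:Mul2,r2:5,r3:Mul1
cycle 9: stall // r0:3,r1:Mul2,r2:5,r3:Mul1
cycle 10: stall // r0:3,r1:Mul2,r2:5,r3:Mul1
cycle 11: CDB Mul2=125; issue MUL r1<-Mul2 // r0:3,r1:Mul2,r2:5,r3:Mul1
cycle 12: issue ADD r1<-Add1 // r0:3,r1:Add1,r2:5,r3:Mul1
cycle 13: stall // r0:3,r1:Add1,r2:5,r3:Mul1
cycle 14: CDB Add1=8; stall // r0:3,r1:8,r2:5,r3:Mul1
cycle 15: stall // r0:3,r1:8,r2:5,r3:Mul1
cycle 16: CDB Mul1=3125; issue MUL r1<-Mul1 // r0:3,r1:Mul1,r2:5,r3:3125
cycle 17: CDB Mul2=625; issue MUL r2<-Mul2 // r0:3,r1:Mul1,r2:Mul2,r3:3125
cycle 18: issue SUB r3<-Add1 // r0:3,r1:Mul1,r2:Mul2,r3:Add1
cycle 19: - // r0:3,r1:Mul1,r2:Mul2,r3:Add1
cycle 20: - // r0:3,r1:Mul1,r2:Mul2,r3:Add1
cycle 21: CDB Mul1=15625 // r0:3,r1:15625,r2:Mul2,r3:Add1
cycle 22: - // r0:3,r1:15625,r2:Mul2,r3:Add1
cycle 23: - // r0:3,r1:15625,r2:Mul2,r3:Add1
cycle 24: - // r0:3,r1:15625,r2:Mul2,r3:Add1
cycle 25: - // r0:3,r1:15625,r2:Mul2,r3:Add1
cycle 26: CDB Mul2=78125 // r0:3,r1:15625,r2:78125,r3:Add1

STATUS = VALUE 78125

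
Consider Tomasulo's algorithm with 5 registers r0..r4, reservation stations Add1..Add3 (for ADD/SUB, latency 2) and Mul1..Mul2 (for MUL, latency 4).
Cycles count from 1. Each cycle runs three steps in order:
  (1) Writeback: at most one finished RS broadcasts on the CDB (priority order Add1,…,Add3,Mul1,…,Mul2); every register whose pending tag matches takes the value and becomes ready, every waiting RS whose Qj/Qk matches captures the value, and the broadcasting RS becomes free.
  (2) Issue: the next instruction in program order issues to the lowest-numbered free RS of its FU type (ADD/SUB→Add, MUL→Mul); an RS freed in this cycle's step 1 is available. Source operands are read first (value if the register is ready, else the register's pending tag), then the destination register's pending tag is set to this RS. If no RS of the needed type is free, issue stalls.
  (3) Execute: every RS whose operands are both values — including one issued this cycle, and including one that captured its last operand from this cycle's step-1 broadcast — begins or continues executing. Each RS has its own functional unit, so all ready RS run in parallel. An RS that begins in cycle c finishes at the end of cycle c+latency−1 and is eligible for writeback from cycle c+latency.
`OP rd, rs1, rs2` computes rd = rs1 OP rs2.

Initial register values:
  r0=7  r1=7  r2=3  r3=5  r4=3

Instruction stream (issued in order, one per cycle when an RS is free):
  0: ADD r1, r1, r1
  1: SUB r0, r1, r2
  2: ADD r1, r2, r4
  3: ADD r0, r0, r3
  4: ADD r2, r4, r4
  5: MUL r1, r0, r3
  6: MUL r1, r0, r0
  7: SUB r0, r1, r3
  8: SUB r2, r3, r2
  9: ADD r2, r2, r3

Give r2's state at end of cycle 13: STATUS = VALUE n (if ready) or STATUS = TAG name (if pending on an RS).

STATUS = VALUE 4

c1: issue ADD r1<-Add1 | r0:7,r1:Add1,r2:3,r3:5,r4:3
c2: issue SUB r0<-Add2 | r0:Add2,r1:Add1,r2:3,r3:5,r4:3
c3: CDB Add1=14; issue ADD r1<-Add1 | r0:Add2,r1:Add1,r2:3,r3:5,r4:3
c4: issue ADD r0<-Add3 | r0:Add3,r1:Add1,r2:3,r3:5,r4:3
c5: CDB Add1=6; issue ADD r2<-Add1 | r0:Add3,r1:6,r2:Add1,r3:5,r4:3
c6: CDB Add2=11; issue MUL r1<-Mul1 | r0:Add3,r1:Mul1,r2:Add1,r3:5,r4:3
c7: CDB Add1=6; issue MUL r1<-Mul2 | r0:Add3,r1:Mul2,r2:6,r3:5,r4:3
c8: CDB Add3=16; issue SUB r0<-Add1 | r0:Add1,r1:Mul2,r2:6,r3:5,r4:3
c9: issue SUB r2<-Add2 | r0:Add1,r1:Mul2,r2:Add2,r3:5,r4:3
c10: issue ADD r2<-Add3 | r0:Add1,r1:Mul2,r2:Add3,r3:5,r4:3
c11: CDB Add2=-1 | r0:Add1,r1:Mul2,r2:Add3,r3:5,r4:3
c12: CDB Mul1=80 | r0:Add1,r1:Mul2,r2:Add3,r3:5,r4:3
c13: CDB Add3=4 | r0:Add1,r1:Mul2,r2:4,r3:5,r4:3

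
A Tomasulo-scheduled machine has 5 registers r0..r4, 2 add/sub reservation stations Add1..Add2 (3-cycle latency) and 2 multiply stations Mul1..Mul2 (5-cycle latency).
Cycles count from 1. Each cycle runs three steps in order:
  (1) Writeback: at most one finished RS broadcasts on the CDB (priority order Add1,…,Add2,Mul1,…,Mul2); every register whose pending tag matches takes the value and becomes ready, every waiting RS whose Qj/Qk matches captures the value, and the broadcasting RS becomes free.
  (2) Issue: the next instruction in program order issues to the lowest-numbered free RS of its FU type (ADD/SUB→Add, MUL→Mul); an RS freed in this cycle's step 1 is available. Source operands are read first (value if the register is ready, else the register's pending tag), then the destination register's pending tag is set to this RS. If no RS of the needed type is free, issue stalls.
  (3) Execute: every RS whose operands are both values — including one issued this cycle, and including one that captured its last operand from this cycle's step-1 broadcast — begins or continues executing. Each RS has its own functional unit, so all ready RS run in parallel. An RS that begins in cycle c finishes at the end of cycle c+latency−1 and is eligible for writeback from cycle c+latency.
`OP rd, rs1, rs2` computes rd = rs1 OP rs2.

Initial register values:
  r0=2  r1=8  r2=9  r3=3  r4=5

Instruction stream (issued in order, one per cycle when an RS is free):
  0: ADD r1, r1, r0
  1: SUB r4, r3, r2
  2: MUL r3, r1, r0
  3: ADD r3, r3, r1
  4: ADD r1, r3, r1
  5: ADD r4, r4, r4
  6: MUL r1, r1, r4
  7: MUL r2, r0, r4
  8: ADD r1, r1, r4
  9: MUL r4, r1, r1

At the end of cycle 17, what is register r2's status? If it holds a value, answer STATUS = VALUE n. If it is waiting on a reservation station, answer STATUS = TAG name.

STATUS = TAG Mul2

  c1: issue ADD r1<-Add1  regs: r0:2,r1:Add1,r2:9,r3:3,r4:5
  c2: issue SUB r4<-Add2  regs: r0:2,r1:Add1,r2:9,r3:3,r4:Add2
  c3: issue MUL r3<-Mul1  regs: r0:2,r1:Add1,r2:9,r3:Mul1,r4:Add2
  c4: CDB Add1=10; issue ADD r3<-Add1  regs: r0:2,r1:10,r2:9,r3:Add1,r4:Add2
  c5: CDB Add2=-6; issue ADD r1<-Add2  regs: r0:2,r1:Add2,r2:9,r3:Add1,r4:-6
  c6: stall  regs: r0:2,r1:Add2,r2:9,r3:Add1,r4:-6
  c7: stall  regs: r0:2,r1:Add2,r2:9,r3:Add1,r4:-6
  c8: stall  regs: r0:2,r1:Add2,r2:9,r3:Add1,r4:-6
  c9: CDB Mul1=20; stall  regs: r0:2,r1:Add2,r2:9,r3:Add1,r4:-6
  c10: stall  regs: r0:2,r1:Add2,r2:9,r3:Add1,r4:-6
  c11: stall  regs: r0:2,r1:Add2,r2:9,r3:Add1,r4:-6
  c12: CDB Add1=30; issue ADD r4<-Add1  regs: r0:2,r1:Add2,r2:9,r3:30,r4:Add1
  c13: issue MUL r1<-Mul1  regs: r0:2,r1:Mul1,r2:9,r3:30,r4:Add1
  c14: issue MUL r2<-Mul2  regs: r0:2,r1:Mul1,r2:Mul2,r3:30,r4:Add1
  c15: CDB Add1=-12; issue ADD r1<-Add1  regs: r0:2,r1:Add1,r2:Mul2,r3:30,r4:-12
  c16: CDB Add2=40; stall  regs: r0:2,r1:Add1,r2:Mul2,r3:30,r4:-12
  c17: stall  regs: r0:2,r1:Add1,r2:Mul2,r3:30,r4:-12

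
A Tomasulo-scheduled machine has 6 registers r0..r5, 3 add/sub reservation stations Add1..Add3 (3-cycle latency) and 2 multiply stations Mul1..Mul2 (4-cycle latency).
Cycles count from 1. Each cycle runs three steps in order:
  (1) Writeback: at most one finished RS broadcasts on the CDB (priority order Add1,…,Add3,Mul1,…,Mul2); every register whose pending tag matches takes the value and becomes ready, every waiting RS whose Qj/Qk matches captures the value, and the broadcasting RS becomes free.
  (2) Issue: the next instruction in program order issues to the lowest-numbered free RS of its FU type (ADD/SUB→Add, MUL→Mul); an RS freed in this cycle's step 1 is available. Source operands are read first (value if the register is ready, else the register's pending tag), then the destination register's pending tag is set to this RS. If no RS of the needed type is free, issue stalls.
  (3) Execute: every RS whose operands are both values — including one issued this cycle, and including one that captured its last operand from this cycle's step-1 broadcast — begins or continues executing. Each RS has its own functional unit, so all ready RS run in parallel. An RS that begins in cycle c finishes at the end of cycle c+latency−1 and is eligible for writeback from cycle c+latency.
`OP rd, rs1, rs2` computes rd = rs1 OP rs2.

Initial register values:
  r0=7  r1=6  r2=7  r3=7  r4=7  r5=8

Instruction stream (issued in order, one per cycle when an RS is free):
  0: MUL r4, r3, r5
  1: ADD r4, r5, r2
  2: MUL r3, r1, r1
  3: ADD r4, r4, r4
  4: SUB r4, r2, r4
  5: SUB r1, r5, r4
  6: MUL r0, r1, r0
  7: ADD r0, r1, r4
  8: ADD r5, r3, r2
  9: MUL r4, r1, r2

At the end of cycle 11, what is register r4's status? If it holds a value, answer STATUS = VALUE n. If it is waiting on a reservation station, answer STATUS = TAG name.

STATUS = VALUE -23

  c1: issue MUL r4<-Mul1  regs: r0:7,r1:6,r2:7,r3:7,r4:Mul1,r5:8
  c2: issue ADD r4<-Add1  regs: r0:7,r1:6,r2:7,r3:7,r4:Add1,r5:8
  c3: issue MUL r3<-Mul2  regs: r0:7,r1:6,r2:7,r3:Mul2,r4:Add1,r5:8
  c4: issue ADD r4<-Add2  regs: r0:7,r1:6,r2:7,r3:Mul2,r4:Add2,r5:8
  c5: CDB Add1=15; issue SUB r4<-Add1  regs: r0:7,r1:6,r2:7,r3:Mul2,r4:Add1,r5:8
  c6: CDB Mul1=56; issue SUB r1<-Add3  regs: r0:7,r1:Add3,r2:7,r3:Mul2,r4:Add1,r5:8
  c7: CDB Mul2=36; issue MUL r0<-Mul1  regs: r0:Mul1,r1:Add3,r2:7,r3:36,r4:Add1,r5:8
  c8: CDB Add2=30; issue ADD r0<-Add2  regs: r0:Add2,r1:Add3,r2:7,r3:36,r4:Add1,r5:8
  c9: stall  regs: r0:Add2,r1:Add3,r2:7,r3:36,r4:Add1,r5:8
  c10: stall  regs: r0:Add2,r1:Add3,r2:7,r3:36,r4:Add1,r5:8
  c11: CDB Add1=-23; issue ADD r5<-Add1  regs: r0:Add2,r1:Add3,r2:7,r3:36,r4:-23,r5:Add1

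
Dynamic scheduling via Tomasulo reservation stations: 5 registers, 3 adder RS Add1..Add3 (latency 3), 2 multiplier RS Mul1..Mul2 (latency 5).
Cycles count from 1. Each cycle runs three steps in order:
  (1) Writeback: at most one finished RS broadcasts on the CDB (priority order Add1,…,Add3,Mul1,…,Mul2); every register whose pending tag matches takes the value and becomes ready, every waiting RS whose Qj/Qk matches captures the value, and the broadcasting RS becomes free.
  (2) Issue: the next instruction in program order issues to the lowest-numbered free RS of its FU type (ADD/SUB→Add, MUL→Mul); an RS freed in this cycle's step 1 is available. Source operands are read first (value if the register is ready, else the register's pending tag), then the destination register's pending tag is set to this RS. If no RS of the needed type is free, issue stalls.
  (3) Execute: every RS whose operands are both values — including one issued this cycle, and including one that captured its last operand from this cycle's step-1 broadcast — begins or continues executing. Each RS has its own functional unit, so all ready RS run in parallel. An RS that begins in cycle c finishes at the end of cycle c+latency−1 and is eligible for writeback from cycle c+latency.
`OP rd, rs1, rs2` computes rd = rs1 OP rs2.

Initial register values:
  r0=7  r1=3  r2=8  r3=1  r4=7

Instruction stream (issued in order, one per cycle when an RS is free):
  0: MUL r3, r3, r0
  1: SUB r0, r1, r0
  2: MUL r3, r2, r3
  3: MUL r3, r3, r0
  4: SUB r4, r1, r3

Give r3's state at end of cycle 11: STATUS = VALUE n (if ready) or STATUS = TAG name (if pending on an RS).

STATUS = TAG Mul1

c1: issue MUL r3<-Mul1 | r0:7,r1:3,r2:8,r3:Mul1,r4:7
c2: issue SUB r0<-Add1 | r0:Add1,r1:3,r2:8,r3:Mul1,r4:7
c3: issue MUL r3<-Mul2 | r0:Add1,r1:3,r2:8,r3:Mul2,r4:7
c4: stall | r0:Add1,r1:3,r2:8,r3:Mul2,r4:7
c5: CDB Add1=-4; stall | r0:-4,r1:3,r2:8,r3:Mul2,r4:7
c6: CDB Mul1=7; issue MUL r3<-Mul1 | r0:-4,r1:3,r2:8,r3:Mul1,r4:7
c7: issue SUB r4<-Add1 | r0:-4,r1:3,r2:8,r3:Mul1,r4:Add1
c8: - | r0:-4,r1:3,r2:8,r3:Mul1,r4:Add1
c9: - | r0:-4,r1:3,r2:8,r3:Mul1,r4:Add1
c10: - | r0:-4,r1:3,r2:8,r3:Mul1,r4:Add1
c11: CDB Mul2=56 | r0:-4,r1:3,r2:8,r3:Mul1,r4:Add1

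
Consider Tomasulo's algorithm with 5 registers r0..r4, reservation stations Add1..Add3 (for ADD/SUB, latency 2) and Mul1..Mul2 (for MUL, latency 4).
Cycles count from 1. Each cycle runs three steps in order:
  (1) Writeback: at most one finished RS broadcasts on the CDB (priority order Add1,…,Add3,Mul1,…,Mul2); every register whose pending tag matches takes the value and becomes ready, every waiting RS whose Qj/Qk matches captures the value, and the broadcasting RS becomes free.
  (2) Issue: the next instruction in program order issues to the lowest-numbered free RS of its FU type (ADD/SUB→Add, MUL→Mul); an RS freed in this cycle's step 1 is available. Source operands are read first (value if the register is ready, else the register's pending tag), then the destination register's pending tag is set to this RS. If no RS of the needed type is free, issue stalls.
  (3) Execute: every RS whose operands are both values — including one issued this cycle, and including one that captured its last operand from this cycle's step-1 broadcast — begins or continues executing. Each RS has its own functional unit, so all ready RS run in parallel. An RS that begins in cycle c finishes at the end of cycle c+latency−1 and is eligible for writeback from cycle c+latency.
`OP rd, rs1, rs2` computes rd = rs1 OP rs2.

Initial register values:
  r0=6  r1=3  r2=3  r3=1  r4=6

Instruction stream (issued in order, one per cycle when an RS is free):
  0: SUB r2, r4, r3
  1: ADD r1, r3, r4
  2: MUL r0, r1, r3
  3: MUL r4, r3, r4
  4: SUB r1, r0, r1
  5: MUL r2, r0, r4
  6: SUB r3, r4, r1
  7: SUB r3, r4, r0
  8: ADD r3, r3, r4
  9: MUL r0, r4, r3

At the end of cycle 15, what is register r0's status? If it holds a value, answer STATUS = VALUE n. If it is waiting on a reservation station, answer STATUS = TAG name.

  c1: issue SUB r2<-Add1  regs: r0:6,r1:3,r2:Add1,r3:1,r4:6
  c2: issue ADD r1<-Add2  regs: r0:6,r1:Add2,r2:Add1,r3:1,r4:6
  c3: CDB Add1=5; issue MUL r0<-Mul1  regs: r0:Mul1,r1:Add2,r2:5,r3:1,r4:6
  c4: CDB Add2=7; issue MUL r4<-Mul2  regs: r0:Mul1,r1:7,r2:5,r3:1,r4:Mul2
  c5: issue SUB r1<-Add1  regs: r0:Mul1,r1:Add1,r2:5,r3:1,r4:Mul2
  c6: stall  regs: r0:Mul1,r1:Add1,r2:5,r3:1,r4:Mul2
  c7: stall  regs: r0:Mul1,r1:Add1,r2:5,r3:1,r4:Mul2
  c8: CDB Mul1=7; issue MUL r2<-Mul1  regs: r0:7,r1:Add1,r2:Mul1,r3:1,r4:Mul2
  c9: CDB Mul2=6; issue SUB r3<-Add2  regs: r0:7,r1:Add1,r2:Mul1,r3:Add2,r4:6
  c10: CDB Add1=0; issue SUB r3<-Add1  regs: r0:7,r1:0,r2:Mul1,r3:Add1,r4:6
  c11: issue ADD r3<-Add3  regs: r0:7,r1:0,r2:Mul1,r3:Add3,r4:6
  c12: CDB Add1=-1; issue MUL r0<-Mul2  regs: r0:Mul2,r1:0,r2:Mul1,r3:Add3,r4:6
  c13: CDB Add2=6  regs: r0:Mul2,r1:0,r2:Mul1,r3:Add3,r4:6
  c14: CDB Add3=5  regs: r0:Mul2,r1:0,r2:Mul1,r3:5,r4:6
  c15: CDB Mul1=42  regs: r0:Mul2,r1:0,r2:42,r3:5,r4:6

STATUS = TAG Mul2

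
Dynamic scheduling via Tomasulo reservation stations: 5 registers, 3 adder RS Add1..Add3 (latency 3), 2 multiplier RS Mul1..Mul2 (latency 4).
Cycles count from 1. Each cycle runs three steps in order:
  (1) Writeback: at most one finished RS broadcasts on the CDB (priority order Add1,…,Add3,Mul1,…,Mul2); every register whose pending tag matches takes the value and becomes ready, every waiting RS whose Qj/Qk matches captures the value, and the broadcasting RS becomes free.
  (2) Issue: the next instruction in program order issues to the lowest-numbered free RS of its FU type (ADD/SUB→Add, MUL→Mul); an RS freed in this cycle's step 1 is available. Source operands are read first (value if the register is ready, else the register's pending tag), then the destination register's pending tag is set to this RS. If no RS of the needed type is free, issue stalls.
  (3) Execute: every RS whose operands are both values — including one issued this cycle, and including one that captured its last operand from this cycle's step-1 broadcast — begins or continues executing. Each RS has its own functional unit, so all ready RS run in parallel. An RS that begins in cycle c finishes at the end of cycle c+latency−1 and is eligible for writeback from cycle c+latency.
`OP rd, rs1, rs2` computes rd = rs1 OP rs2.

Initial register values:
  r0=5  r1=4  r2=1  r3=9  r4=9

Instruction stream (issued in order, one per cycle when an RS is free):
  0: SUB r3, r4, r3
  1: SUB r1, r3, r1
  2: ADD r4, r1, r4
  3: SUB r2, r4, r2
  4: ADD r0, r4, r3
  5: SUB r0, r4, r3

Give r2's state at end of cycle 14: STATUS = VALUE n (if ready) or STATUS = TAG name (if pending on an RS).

c1: issue SUB r3<-Add1 | r0:5,r1:4,r2:1,r3:Add1,r4:9
c2: issue SUB r1<-Add2 | r0:5,r1:Add2,r2:1,r3:Add1,r4:9
c3: issue ADD r4<-Add3 | r0:5,r1:Add2,r2:1,r3:Add1,r4:Add3
c4: CDB Add1=0; issue SUB r2<-Add1 | r0:5,r1:Add2,r2:Add1,r3:0,r4:Add3
c5: stall | r0:5,r1:Add2,r2:Add1,r3:0,r4:Add3
c6: stall | r0:5,r1:Add2,r2:Add1,r3:0,r4:Add3
c7: CDB Add2=-4; issue ADD r0<-Add2 | r0:Add2,r1:-4,r2:Add1,r3:0,r4:Add3
c8: stall | r0:Add2,r1:-4,r2:Add1,r3:0,r4:Add3
c9: stall | r0:Add2,r1:-4,r2:Add1,r3:0,r4:Add3
c10: CDB Add3=5; issue SUB r0<-Add3 | r0:Add3,r1:-4,r2:Add1,r3:0,r4:5
c11: - | r0:Add3,r1:-4,r2:Add1,r3:0,r4:5
c12: - | r0:Add3,r1:-4,r2:Add1,r3:0,r4:5
c13: CDB Add1=4 | r0:Add3,r1:-4,r2:4,r3:0,r4:5
c14: CDB Add2=5 | r0:Add3,r1:-4,r2:4,r3:0,r4:5

STATUS = VALUE 4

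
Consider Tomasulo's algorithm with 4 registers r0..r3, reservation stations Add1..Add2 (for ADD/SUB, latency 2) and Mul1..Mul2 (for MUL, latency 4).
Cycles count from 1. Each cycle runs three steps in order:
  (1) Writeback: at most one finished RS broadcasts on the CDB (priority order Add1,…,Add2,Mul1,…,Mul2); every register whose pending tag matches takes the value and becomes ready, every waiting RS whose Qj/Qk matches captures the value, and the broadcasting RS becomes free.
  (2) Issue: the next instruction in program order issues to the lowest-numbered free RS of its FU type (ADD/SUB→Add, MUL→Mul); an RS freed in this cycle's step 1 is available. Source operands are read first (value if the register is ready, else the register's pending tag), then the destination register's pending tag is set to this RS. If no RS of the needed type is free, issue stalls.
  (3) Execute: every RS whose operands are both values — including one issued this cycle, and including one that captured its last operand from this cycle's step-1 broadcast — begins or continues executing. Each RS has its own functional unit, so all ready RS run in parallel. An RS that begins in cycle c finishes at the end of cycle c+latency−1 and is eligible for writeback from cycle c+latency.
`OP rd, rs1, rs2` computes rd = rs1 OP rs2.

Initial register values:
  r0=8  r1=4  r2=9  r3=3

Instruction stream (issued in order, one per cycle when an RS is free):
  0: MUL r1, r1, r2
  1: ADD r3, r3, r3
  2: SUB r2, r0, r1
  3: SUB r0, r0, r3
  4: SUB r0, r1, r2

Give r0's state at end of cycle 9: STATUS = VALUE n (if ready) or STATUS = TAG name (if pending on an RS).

  c1: issue MUL r1<-Mul1  regs: r0:8,r1:Mul1,r2:9,r3:3
  c2: issue ADD r3<-Add1  regs: r0:8,r1:Mul1,r2:9,r3:Add1
  c3: issue SUB r2<-Add2  regs: r0:8,r1:Mul1,r2:Add2,r3:Add1
  c4: CDB Add1=6; issue SUB r0<-Add1  regs: r0:Add1,r1:Mul1,r2:Add2,r3:6
  c5: CDB Mul1=36; stall  regs: r0:Add1,r1:36,r2:Add2,r3:6
  c6: CDB Add1=2; issue SUB r0<-Add1  regs: r0:Add1,r1:36,r2:Add2,r3:6
  c7: CDB Add2=-28  regs: r0:Add1,r1:36,r2:-28,r3:6
  c8: -  regs: r0:Add1,r1:36,r2:-28,r3:6
  c9: CDB Add1=64  regs: r0:64,r1:36,r2:-28,r3:6

STATUS = VALUE 64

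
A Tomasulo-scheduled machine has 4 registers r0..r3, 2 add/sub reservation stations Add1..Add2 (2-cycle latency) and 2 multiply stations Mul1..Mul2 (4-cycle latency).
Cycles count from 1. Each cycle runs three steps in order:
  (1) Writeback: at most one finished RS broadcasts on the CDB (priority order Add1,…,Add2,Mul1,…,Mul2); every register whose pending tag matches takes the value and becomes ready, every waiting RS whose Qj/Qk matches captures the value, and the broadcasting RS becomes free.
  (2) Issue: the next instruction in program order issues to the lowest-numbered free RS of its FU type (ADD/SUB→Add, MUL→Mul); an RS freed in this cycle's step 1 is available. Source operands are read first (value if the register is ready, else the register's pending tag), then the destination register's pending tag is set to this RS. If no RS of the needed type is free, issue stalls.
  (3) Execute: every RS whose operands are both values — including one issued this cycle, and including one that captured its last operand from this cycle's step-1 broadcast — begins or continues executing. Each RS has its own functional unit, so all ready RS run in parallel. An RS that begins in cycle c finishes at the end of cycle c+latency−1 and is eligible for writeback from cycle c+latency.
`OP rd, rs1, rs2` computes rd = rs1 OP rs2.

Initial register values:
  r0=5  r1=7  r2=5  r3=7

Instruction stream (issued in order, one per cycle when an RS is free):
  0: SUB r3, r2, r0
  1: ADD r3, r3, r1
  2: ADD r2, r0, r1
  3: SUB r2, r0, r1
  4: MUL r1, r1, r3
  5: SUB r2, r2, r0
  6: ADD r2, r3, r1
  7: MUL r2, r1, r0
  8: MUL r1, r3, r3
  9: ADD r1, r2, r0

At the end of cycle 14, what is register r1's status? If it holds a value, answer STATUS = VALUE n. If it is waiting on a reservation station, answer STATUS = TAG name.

c1: issue SUB r3<-Add1 | r0:5,r1:7,r2:5,r3:Add1
c2: issue ADD r3<-Add2 | r0:5,r1:7,r2:5,r3:Add2
c3: CDB Add1=0; issue ADD r2<-Add1 | r0:5,r1:7,r2:Add1,r3:Add2
c4: stall | r0:5,r1:7,r2:Add1,r3:Add2
c5: CDB Add1=12; issue SUB r2<-Add1 | r0:5,r1:7,r2:Add1,r3:Add2
c6: CDB Add2=7; issue MUL r1<-Mul1 | r0:5,r1:Mul1,r2:Add1,r3:7
c7: CDB Add1=-2; issue SUB r2<-Add1 | r0:5,r1:Mul1,r2:Add1,r3:7
c8: issue ADD r2<-Add2 | r0:5,r1:Mul1,r2:Add2,r3:7
c9: CDB Add1=-7; issue MUL r2<-Mul2 | r0:5,r1:Mul1,r2:Mul2,r3:7
c10: CDB Mul1=49; issue MUL r1<-Mul1 | r0:5,r1:Mul1,r2:Mul2,r3:7
c11: issue ADD r1<-Add1 | r0:5,r1:Add1,r2:Mul2,r3:7
c12: CDB Add2=56 | r0:5,r1:Add1,r2:Mul2,r3:7
c13: - | r0:5,r1:Add1,r2:Mul2,r3:7
c14: CDB Mul1=49 | r0:5,r1:Add1,r2:Mul2,r3:7

STATUS = TAG Add1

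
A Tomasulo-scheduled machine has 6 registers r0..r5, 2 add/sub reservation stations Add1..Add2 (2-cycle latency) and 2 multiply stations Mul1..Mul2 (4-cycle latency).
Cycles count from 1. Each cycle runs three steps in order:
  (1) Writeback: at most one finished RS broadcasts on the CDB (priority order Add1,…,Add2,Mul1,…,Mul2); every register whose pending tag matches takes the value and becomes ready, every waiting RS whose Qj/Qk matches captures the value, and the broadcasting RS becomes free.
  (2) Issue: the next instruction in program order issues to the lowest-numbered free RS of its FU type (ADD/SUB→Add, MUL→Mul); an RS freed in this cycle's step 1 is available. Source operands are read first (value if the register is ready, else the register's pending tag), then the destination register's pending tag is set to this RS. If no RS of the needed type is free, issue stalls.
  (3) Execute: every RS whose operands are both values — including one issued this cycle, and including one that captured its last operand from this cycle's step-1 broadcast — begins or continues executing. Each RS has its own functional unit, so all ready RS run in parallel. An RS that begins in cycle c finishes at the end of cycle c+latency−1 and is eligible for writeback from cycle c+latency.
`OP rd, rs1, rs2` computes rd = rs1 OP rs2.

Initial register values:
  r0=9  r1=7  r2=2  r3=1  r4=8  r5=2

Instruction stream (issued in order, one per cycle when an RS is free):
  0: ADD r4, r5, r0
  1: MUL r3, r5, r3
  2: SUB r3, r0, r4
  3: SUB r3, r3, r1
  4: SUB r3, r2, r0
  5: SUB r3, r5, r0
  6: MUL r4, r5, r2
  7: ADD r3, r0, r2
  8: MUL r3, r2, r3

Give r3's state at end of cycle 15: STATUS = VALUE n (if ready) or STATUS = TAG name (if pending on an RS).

STATUS = VALUE 22

c1: issue ADD r4<-Add1 | r0:9,r1:7,r2:2,r3:1,r4:Add1,r5:2
c2: issue MUL r3<-Mul1 | r0:9,r1:7,r2:2,r3:Mul1,r4:Add1,r5:2
c3: CDB Add1=11; issue SUB r3<-Add1 | r0:9,r1:7,r2:2,r3:Add1,r4:11,r5:2
c4: issue SUB r3<-Add2 | r0:9,r1:7,r2:2,r3:Add2,r4:11,r5:2
c5: CDB Add1=-2; issue SUB r3<-Add1 | r0:9,r1:7,r2:2,r3:Add1,r4:11,r5:2
c6: CDB Mul1=2; stall | r0:9,r1:7,r2:2,r3:Add1,r4:11,r5:2
c7: CDB Add1=-7; issue SUB r3<-Add1 | r0:9,r1:7,r2:2,r3:Add1,r4:11,r5:2
c8: CDB Add2=-9; issue MUL r4<-Mul1 | r0:9,r1:7,r2:2,r3:Add1,r4:Mul1,r5:2
c9: CDB Add1=-7; issue ADD r3<-Add1 | r0:9,r1:7,r2:2,r3:Add1,r4:Mul1,r5:2
c10: issue MUL r3<-Mul2 | r0:9,r1:7,r2:2,r3:Mul2,r4:Mul1,r5:2
c11: CDB Add1=11 | r0:9,r1:7,r2:2,r3:Mul2,r4:Mul1,r5:2
c12: CDB Mul1=4 | r0:9,r1:7,r2:2,r3:Mul2,r4:4,r5:2
c13: - | r0:9,r1:7,r2:2,r3:Mul2,r4:4,r5:2
c14: - | r0:9,r1:7,r2:2,r3:Mul2,r4:4,r5:2
c15: CDB Mul2=22 | r0:9,r1:7,r2:2,r3:22,r4:4,r5:2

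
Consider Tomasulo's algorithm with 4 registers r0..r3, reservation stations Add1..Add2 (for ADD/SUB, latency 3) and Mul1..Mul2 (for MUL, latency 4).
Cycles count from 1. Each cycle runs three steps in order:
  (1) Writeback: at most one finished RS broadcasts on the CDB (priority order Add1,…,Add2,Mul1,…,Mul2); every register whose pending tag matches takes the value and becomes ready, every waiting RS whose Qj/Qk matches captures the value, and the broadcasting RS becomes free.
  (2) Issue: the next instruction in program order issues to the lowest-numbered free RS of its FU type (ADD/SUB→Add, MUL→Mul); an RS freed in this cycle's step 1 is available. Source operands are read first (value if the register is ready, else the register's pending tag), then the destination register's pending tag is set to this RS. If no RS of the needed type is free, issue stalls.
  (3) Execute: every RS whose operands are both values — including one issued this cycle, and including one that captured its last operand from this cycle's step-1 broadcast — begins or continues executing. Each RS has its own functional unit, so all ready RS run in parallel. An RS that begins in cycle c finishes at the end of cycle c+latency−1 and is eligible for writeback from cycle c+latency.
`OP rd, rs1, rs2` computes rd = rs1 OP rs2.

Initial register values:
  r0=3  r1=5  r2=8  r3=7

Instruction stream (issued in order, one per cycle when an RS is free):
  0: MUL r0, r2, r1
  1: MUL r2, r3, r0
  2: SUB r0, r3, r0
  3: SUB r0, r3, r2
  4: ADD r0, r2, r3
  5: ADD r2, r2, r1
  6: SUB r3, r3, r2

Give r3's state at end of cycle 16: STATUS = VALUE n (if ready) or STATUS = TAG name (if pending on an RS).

cycle 1: issue MUL r0<-Mul1 // r0:Mul1,r1:5,r2:8,r3:7
cycle 2: issue MUL r2<-Mul2 // r0:Mul1,r1:5,r2:Mul2,r3:7
cycle 3: issue SUB r0<-Add1 // r0:Add1,r1:5,r2:Mul2,r3:7
cycle 4: issue SUB r0<-Add2 // r0:Add2,r1:5,r2:Mul2,r3:7
cycle 5: CDB Mul1=40; stall // r0:Add2,r1:5,r2:Mul2,r3:7
cycle 6: stall // r0:Add2,r1:5,r2:Mul2,r3:7
cycle 7: stall // r0:Add2,r1:5,r2:Mul2,r3:7
cycle 8: CDB Add1=-33; issue ADD r0<-Add1 // r0:Add1,r1:5,r2:Mul2,r3:7
cycle 9: CDB Mul2=280; stall // r0:Add1,r1:5,r2:280,r3:7
cycle 10: stall // r0:Add1,r1:5,r2:280,r3:7
cycle 11: stall // r0:Add1,r1:5,r2:280,r3:7
cycle 12: CDB Add1=287; issue ADD r2<-Add1 // r0:287,r1:5,r2:Add1,r3:7
cycle 13: CDB Add2=-273; issue SUB r3<-Add2 // r0:287,r1:5,r2:Add1,r3:Add2
cycle 14: - // r0:287,r1:5,r2:Add1,r3:Add2
cycle 15: CDB Add1=285 // r0:287,r1:5,r2:285,r3:Add2
cycle 16: - // r0:287,r1:5,r2:285,r3:Add2

STATUS = TAG Add2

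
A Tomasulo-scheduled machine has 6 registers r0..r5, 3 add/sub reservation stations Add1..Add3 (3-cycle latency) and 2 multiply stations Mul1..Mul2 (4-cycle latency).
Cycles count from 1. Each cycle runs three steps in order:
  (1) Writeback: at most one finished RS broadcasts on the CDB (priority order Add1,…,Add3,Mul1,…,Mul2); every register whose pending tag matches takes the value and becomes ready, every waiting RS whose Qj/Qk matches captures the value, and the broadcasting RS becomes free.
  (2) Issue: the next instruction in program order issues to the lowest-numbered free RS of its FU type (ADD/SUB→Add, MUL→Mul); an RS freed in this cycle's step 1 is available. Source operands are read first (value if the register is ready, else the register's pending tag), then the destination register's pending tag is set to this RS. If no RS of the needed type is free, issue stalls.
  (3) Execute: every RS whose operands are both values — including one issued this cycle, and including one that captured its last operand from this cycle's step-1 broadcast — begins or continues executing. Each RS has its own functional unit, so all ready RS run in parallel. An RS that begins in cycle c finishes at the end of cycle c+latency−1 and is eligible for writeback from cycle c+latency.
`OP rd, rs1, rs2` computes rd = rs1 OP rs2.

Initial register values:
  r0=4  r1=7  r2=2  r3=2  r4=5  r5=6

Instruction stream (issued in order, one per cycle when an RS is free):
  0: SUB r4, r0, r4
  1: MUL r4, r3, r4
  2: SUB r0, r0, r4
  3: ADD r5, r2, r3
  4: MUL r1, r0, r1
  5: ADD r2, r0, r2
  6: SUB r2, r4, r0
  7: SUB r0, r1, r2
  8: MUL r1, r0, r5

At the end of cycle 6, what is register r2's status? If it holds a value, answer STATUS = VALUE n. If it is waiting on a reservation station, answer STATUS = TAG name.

  c1: issue SUB r4<-Add1  regs: r0:4,r1:7,r2:2,r3:2,r4:Add1,r5:6
  c2: issue MUL r4<-Mul1  regs: r0:4,r1:7,r2:2,r3:2,r4:Mul1,r5:6
  c3: issue SUB r0<-Add2  regs: r0:Add2,r1:7,r2:2,r3:2,r4:Mul1,r5:6
  c4: CDB Add1=-1; issue ADD r5<-Add1  regs: r0:Add2,r1:7,r2:2,r3:2,r4:Mul1,r5:Add1
  c5: issue MUL r1<-Mul2  regs: r0:Add2,r1:Mul2,r2:2,r3:2,r4:Mul1,r5:Add1
  c6: issue ADD r2<-Add3  regs: r0:Add2,r1:Mul2,r2:Add3,r3:2,r4:Mul1,r5:Add1

STATUS = TAG Add3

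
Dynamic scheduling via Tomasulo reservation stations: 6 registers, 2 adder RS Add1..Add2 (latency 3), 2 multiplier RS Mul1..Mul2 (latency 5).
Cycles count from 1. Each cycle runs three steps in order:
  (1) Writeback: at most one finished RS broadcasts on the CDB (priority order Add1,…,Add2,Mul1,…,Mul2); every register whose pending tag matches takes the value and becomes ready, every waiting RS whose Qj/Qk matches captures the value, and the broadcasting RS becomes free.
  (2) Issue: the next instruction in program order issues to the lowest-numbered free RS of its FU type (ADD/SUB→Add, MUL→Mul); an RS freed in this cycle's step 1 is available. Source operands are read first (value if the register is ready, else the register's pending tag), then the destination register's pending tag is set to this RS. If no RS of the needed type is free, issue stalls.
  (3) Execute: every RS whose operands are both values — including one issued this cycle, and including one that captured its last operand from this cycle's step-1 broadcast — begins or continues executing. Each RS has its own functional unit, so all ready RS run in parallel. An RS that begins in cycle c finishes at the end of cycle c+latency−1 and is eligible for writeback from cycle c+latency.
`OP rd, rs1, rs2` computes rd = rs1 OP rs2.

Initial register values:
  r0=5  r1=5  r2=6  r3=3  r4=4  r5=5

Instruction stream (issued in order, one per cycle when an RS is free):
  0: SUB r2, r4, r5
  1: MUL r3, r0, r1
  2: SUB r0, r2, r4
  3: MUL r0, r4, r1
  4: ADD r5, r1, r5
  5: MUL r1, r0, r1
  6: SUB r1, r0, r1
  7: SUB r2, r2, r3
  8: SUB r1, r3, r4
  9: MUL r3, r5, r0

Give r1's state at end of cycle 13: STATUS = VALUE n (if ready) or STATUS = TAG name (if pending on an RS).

cycle 1: issue SUB r2<-Add1 // r0:5,r1:5,r2:Add1,r3:3,r4:4,r5:5
cycle 2: issue MUL r3<-Mul1 // r0:5,r1:5,r2:Add1,r3:Mul1,r4:4,r5:5
cycle 3: issue SUB r0<-Add2 // r0:Add2,r1:5,r2:Add1,r3:Mul1,r4:4,r5:5
cycle 4: CDB Add1=-1; issue MUL r0<-Mul2 // r0:Mul2,r1:5,r2:-1,r3:Mul1,r4:4,r5:5
cycle 5: issue ADD r5<-Add1 // r0:Mul2,r1:5,r2:-1,r3:Mul1,r4:4,r5:Add1
cycle 6: stall // r0:Mul2,r1:5,r2:-1,r3:Mul1,r4:4,r5:Add1
cycle 7: CDB Add2=-5; stall // r0:Mul2,r1:5,r2:-1,r3:Mul1,r4:4,r5:Add1
cycle 8: CDB Add1=10; stall // r0:Mul2,r1:5,r2:-1,r3:Mul1,r4:4,r5:10
cycle 9: CDB Mul1=25; issue MUL r1<-Mul1 // r0:Mul2,r1:Mul1,r2:-1,r3:25,r4:4,r5:10
cycle 10: CDB Mul2=20; issue SUB r1<-Add1 // r0:20,r1:Add1,r2:-1,r3:25,r4:4,r5:10
cycle 11: issue SUB r2<-Add2 // r0:20,r1:Add1,r2:Add2,r3:25,r4:4,r5:10
cycle 12: stall // r0:20,r1:Add1,r2:Add2,r3:25,r4:4,r5:10
cycle 13: stall // r0:20,r1:Add1,r2:Add2,r3:25,r4:4,r5:10

STATUS = TAG Add1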